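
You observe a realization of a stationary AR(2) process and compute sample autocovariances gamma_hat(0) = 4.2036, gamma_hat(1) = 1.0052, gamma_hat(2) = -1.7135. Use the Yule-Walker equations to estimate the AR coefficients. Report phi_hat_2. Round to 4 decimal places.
\hat\phi_{2} = -0.4930

The Yule-Walker equations for an AR(p) process read, in matrix form,
  Gamma_p phi = r_p,   with   (Gamma_p)_{ij} = gamma(|i - j|),
                       (r_p)_i = gamma(i),   i,j = 1..p.
Substitute the sample gammas (Toeplitz matrix and right-hand side of size 2):
  Gamma_p = [[4.2036, 1.0052], [1.0052, 4.2036]]
  r_p     = [1.0052, -1.7135]
Written out:
  4.2036 phi_1 + 1.0052 phi_2 = 1.0052
  1.0052 phi_1 + 4.2036 phi_2 = -1.7135
Solve by Cramer's rule:
  det = gamma(0)^2 - gamma(1)^2 = (4.2036)^2 - (1.0052)^2 = 17.67025296 - 1.01042704 = 16.65982592
  phi_hat_1 = [gamma(1) gamma(0) - gamma(1) gamma(2)] / det = [(1.0052)(4.2036) - (1.0052)(-1.7135)] / 16.65982592 = 5.94786892 / 16.65982592 = 0.357
  phi_hat_2 = [gamma(0) gamma(2) - gamma(1)^2] / det = [(4.2036)(-1.7135) - (1.0052)^2] / 16.65982592 = -8.21329564 / 16.65982592 = -0.493
So phi_hat = [0.3570, -0.4930].
Therefore phi_hat_2 = -0.4930.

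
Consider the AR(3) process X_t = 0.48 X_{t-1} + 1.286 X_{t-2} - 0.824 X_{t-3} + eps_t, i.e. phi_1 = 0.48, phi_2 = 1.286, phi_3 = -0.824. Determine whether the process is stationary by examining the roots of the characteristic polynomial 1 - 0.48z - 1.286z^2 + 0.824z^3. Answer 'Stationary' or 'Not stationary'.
\text{Not stationary}

The AR(p) characteristic polynomial is P(z) = 1 - 0.48z - 1.286z^2 + 0.824z^3.
Stationarity requires all roots to lie outside the unit circle, i.e. |z| > 1 for every root.
Degree 3: look for a simple real root z0 first, then factor out (1 - z/z0) and solve the remaining quadratic.
Testing z0 = 1.25: P(1.25) = 1 + (-0.48)(1.25) + (-1.286)(1.25)^2 + (0.824)(1.25)^3
  = 1 + (-0.6) + (-2.009375) + (1.609375) = 0.  So z_0 = 1.25 is a root, |z_0| = 1.25.
Divide out the factor (1 - 0.8 z) = (1 - z/z0) (since 1/z0 = 0.8):
  P(z) = (1 - 0.8 z)(1 + (0.32) z + (-1.03) z^2)
  [check: z-coef 0.32 - (0.8) = -0.48; z^2-coef -1.03 - (0.8)(0.32) = -1.286; z^3-coef -(0.8)(-1.03) = 0.824.]
Remaining roots from the quadratic factor 1 + (0.32) z + (-1.03) z^2:
  Set 1 + (0.32) z + (-1.03) z^2 = 0, i.e. a z^2 + b z + c = 0 with a = -1.03, b = 0.32, c = 1.
  Discriminant D = b^2 - 4ac = (0.32)^2 - 4*(-1.03)*1 = 0.1024 - (-4.12) = 4.2224.
  D >= 0, so the roots are real: z = (-b +/- sqrt(D)) / (2a) = (-0.32 +/- 2.054848) / (-2.06).
    z_1 = (-0.32 + 2.054848) / (-2.06) = -0.8422,   |z_1| = 0.8422.
    z_2 = (-0.32 - 2.054848) / (-2.06) = 1.1528,   |z_2| = 1.1528.
Moduli of all roots: 1.2500, 0.8422, 1.1528.
All moduli strictly greater than 1? No.
Verdict: Not stationary.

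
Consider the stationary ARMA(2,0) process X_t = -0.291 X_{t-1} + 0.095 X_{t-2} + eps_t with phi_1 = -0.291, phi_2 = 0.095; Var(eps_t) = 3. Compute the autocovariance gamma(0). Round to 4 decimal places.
\gamma(0) = 3.3764

Multiply the model equation by X_{t-k} and take expectations. With theta_0 = psi_0 = 1 and psi_j the MA(infinity) weights, this gives
  gamma(k) - sum_i phi_i gamma(k-i) = c_k,
  c_k = sigma^2 * sum_{j=k..q} theta_j psi_{j-k}   (c_k = 0 for k > q),
using gamma(-m) = gamma(m).
Pure AR (q = 0): c_0 = sigma^2 = 3, c_k = 0 for k >= 1.
Equations for k = 0, 1, 2 (AR order 2, c_2 = 0):
  (E0) gamma(0) = phi_1 gamma(1) + phi_2 gamma(2) + c_0
  (E1) gamma(1) = phi_1 gamma(0) + phi_2 gamma(1) + c_1
  (E2) gamma(2) = phi_1 gamma(1) + phi_2 gamma(0)
From (E1): gamma(1) = A gamma(0) + B with
  A = phi_1 / (1 - phi_2) = -0.291 / 0.905 = -0.321547,   B = c_1 / (1 - phi_2) = 0 / 0.905 = 0.
Insert (E2) into (E0): gamma(0) (1 - phi_2^2) = phi_1 (1 + phi_2) gamma(1) + c_0.
  phi_1 (1 + phi_2) = (-0.291)(1.095) = -0.318645,   1 - phi_2^2 = 0.990975.
Replace gamma(1) by A gamma(0) + B and collect gamma(0):
  gamma(0) [0.990975 - (-0.318645)(-0.321547)] = c_0 = 3
  gamma(0) * 0.888516 = 3
  gamma(0) = 3 / 0.888516 = 3.376418.
Therefore gamma(0) = 3.3764 (to 4 decimal places).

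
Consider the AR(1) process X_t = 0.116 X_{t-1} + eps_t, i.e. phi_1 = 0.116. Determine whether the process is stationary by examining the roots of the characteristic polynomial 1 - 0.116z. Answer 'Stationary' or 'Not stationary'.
\text{Stationary}

The AR(p) characteristic polynomial is P(z) = 1 - 0.116z.
Stationarity requires all roots to lie outside the unit circle, i.e. |z| > 1 for every root.
This is linear in z: 1 + (-0.116) z = 0  =>  z = -1/(-0.116) = 8.62069,  |z| = 8.62069.
Moduli of all roots: 8.6207.
All moduli strictly greater than 1? Yes.
Verdict: Stationary.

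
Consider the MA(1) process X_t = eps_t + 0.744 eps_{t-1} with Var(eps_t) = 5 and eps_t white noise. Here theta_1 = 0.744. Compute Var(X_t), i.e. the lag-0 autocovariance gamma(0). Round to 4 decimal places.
\gamma(0) = 7.7677

For an MA(q) process X_t = eps_t + sum_i theta_i eps_{t-i} with
Var(eps_t) = sigma^2, the variance is
  gamma(0) = sigma^2 * (1 + sum_i theta_i^2).
  sum_i theta_i^2 = (0.744)^2 = 0.553536.
  gamma(0) = 5 * (1 + 0.553536) = 5 * 1.553536 = 7.76768, which rounds to 7.7677.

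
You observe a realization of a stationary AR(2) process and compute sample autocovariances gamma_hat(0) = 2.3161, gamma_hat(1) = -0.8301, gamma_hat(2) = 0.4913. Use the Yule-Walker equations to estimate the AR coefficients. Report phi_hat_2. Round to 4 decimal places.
\hat\phi_{2} = 0.0960

The Yule-Walker equations for an AR(p) process read, in matrix form,
  Gamma_p phi = r_p,   with   (Gamma_p)_{ij} = gamma(|i - j|),
                       (r_p)_i = gamma(i),   i,j = 1..p.
Substitute the sample gammas (Toeplitz matrix and right-hand side of size 2):
  Gamma_p = [[2.3161, -0.8301], [-0.8301, 2.3161]]
  r_p     = [-0.8301, 0.4913]
Written out:
  2.3161 phi_1 - 0.8301 phi_2 = -0.8301
  -0.8301 phi_1 + 2.3161 phi_2 = 0.4913
Solve by Cramer's rule:
  det = gamma(0)^2 - gamma(1)^2 = (2.3161)^2 - (-0.8301)^2 = 5.36431921 - 0.68906601 = 4.6752532
  phi_hat_1 = [gamma(1) gamma(0) - gamma(1) gamma(2)] / det = [(-0.8301)(2.3161) - (-0.8301)(0.4913)] / 4.6752532 = -1.51476648 / 4.6752532 = -0.324
  phi_hat_2 = [gamma(0) gamma(2) - gamma(1)^2] / det = [(2.3161)(0.4913) - (-0.8301)^2] / 4.6752532 = 0.44883392 / 4.6752532 = 0.096
So phi_hat = [-0.3240, 0.0960].
Therefore phi_hat_2 = 0.0960.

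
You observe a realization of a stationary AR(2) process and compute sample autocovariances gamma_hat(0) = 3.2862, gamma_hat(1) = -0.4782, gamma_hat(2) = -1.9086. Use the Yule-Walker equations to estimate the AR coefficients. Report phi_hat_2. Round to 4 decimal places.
\hat\phi_{2} = -0.6150

The Yule-Walker equations for an AR(p) process read, in matrix form,
  Gamma_p phi = r_p,   with   (Gamma_p)_{ij} = gamma(|i - j|),
                       (r_p)_i = gamma(i),   i,j = 1..p.
Substitute the sample gammas (Toeplitz matrix and right-hand side of size 2):
  Gamma_p = [[3.2862, -0.4782], [-0.4782, 3.2862]]
  r_p     = [-0.4782, -1.9086]
Written out:
  3.2862 phi_1 - 0.4782 phi_2 = -0.4782
  -0.4782 phi_1 + 3.2862 phi_2 = -1.9086
Solve by Cramer's rule:
  det = gamma(0)^2 - gamma(1)^2 = (3.2862)^2 - (-0.4782)^2 = 10.79911044 - 0.22867524 = 10.5704352
  phi_hat_1 = [gamma(1) gamma(0) - gamma(1) gamma(2)] / det = [(-0.4782)(3.2862) - (-0.4782)(-1.9086)] / 10.5704352 = -2.48415336 / 10.5704352 = -0.235
  phi_hat_2 = [gamma(0) gamma(2) - gamma(1)^2] / det = [(3.2862)(-1.9086) - (-0.4782)^2] / 10.5704352 = -6.50071656 / 10.5704352 = -0.615
So phi_hat = [-0.2350, -0.6150].
Therefore phi_hat_2 = -0.6150.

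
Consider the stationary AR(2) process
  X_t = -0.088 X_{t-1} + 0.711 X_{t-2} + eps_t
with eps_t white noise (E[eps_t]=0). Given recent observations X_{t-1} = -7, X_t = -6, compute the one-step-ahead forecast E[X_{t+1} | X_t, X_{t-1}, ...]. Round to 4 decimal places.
E[X_{t+1} \mid \mathcal F_t] = -4.4490

For an AR(p) model X_t = c + sum_i phi_i X_{t-i} + eps_t, the
one-step-ahead conditional mean is
  E[X_{t+1} | X_t, ...] = c + sum_i phi_i X_{t+1-i}.
Substitute known values:
  E[X_{t+1} | ...] = (-0.088) * (-6) + (0.711) * (-7)
                   = -4.4490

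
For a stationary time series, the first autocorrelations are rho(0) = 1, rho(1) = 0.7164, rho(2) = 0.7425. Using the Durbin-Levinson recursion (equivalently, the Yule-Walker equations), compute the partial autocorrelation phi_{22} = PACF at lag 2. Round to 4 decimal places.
\phi_{22} = 0.4710

The PACF at lag k is phi_{kk}, the last component of the solution
to the Yule-Walker system G_k phi = r_k where
  (G_k)_{ij} = rho(|i - j|), (r_k)_i = rho(i), i,j = 1..k.
Equivalently, Durbin-Levinson gives phi_{kk} iteratively:
  phi_{11} = rho(1)
  phi_{kk} = [rho(k) - sum_{j=1..k-1} phi_{k-1,j} rho(k-j)]
            / [1 - sum_{j=1..k-1} phi_{k-1,j} rho(j)],
  phi_{k,j} = phi_{k-1,j} - phi_{kk} phi_{k-1,k-j},  j = 1..k-1.
Step k = 1:
  phi_11 = rho(1) = 0.7164.
Step k = 2:
  phi_22 = [rho(2) - phi_11 rho(1)] / [1 - phi_11 rho(1)] = [0.7425 - (0.7164)(0.7164)] / [1 - (0.7164)(0.7164)]
         = 0.22927104 / 0.48677104 = 0.471.
Therefore phi_{22} = 0.4710.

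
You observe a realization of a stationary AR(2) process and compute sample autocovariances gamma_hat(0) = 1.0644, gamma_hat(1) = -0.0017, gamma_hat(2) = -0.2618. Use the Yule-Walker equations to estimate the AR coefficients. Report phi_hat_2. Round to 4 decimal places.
\hat\phi_{2} = -0.2460

The Yule-Walker equations for an AR(p) process read, in matrix form,
  Gamma_p phi = r_p,   with   (Gamma_p)_{ij} = gamma(|i - j|),
                       (r_p)_i = gamma(i),   i,j = 1..p.
Substitute the sample gammas (Toeplitz matrix and right-hand side of size 2):
  Gamma_p = [[1.0644, -0.0017], [-0.0017, 1.0644]]
  r_p     = [-0.0017, -0.2618]
Written out:
  1.0644 phi_1 - 0.0017 phi_2 = -0.0017
  -0.0017 phi_1 + 1.0644 phi_2 = -0.2618
Solve by Cramer's rule:
  det = gamma(0)^2 - gamma(1)^2 = (1.0644)^2 - (-0.0017)^2 = 1.13294736 - 0.00000289 = 1.13294447
  phi_hat_1 = [gamma(1) gamma(0) - gamma(1) gamma(2)] / det = [(-0.0017)(1.0644) - (-0.0017)(-0.2618)] / 1.13294447 = -0.00225454 / 1.13294447 = -0.002
  phi_hat_2 = [gamma(0) gamma(2) - gamma(1)^2] / det = [(1.0644)(-0.2618) - (-0.0017)^2] / 1.13294447 = -0.27866281 / 1.13294447 = -0.246
So phi_hat = [-0.0020, -0.2460].
Therefore phi_hat_2 = -0.2460.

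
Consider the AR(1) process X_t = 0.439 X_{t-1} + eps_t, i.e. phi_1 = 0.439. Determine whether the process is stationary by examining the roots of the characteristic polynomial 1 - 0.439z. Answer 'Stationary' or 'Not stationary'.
\text{Stationary}

The AR(p) characteristic polynomial is P(z) = 1 - 0.439z.
Stationarity requires all roots to lie outside the unit circle, i.e. |z| > 1 for every root.
This is linear in z: 1 + (-0.439) z = 0  =>  z = -1/(-0.439) = 2.277904,  |z| = 2.277904.
Moduli of all roots: 2.2779.
All moduli strictly greater than 1? Yes.
Verdict: Stationary.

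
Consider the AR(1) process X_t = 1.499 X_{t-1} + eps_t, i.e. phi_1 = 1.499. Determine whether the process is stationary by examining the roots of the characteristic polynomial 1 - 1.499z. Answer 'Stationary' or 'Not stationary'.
\text{Not stationary}

The AR(p) characteristic polynomial is P(z) = 1 - 1.499z.
Stationarity requires all roots to lie outside the unit circle, i.e. |z| > 1 for every root.
This is linear in z: 1 + (-1.499) z = 0  =>  z = -1/(-1.499) = 0.667111,  |z| = 0.667111.
Moduli of all roots: 0.6671.
All moduli strictly greater than 1? No.
Verdict: Not stationary.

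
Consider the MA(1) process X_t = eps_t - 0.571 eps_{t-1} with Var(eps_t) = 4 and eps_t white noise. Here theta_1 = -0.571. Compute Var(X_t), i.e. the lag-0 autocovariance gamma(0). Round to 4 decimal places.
\gamma(0) = 5.3042

For an MA(q) process X_t = eps_t + sum_i theta_i eps_{t-i} with
Var(eps_t) = sigma^2, the variance is
  gamma(0) = sigma^2 * (1 + sum_i theta_i^2).
  sum_i theta_i^2 = (-0.571)^2 = 0.326041.
  gamma(0) = 4 * (1 + 0.326041) = 4 * 1.326041 = 5.304164, which rounds to 5.3042.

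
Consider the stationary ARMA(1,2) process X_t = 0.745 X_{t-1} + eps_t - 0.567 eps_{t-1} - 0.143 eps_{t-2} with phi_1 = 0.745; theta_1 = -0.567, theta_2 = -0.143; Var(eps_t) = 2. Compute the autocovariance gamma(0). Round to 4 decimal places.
\gamma(0) = 2.0639

Multiply the model equation by X_{t-k} and take expectations. With theta_0 = psi_0 = 1 and psi_j the MA(infinity) weights, this gives
  gamma(k) - sum_i phi_i gamma(k-i) = c_k,
  c_k = sigma^2 * sum_{j=k..q} theta_j psi_{j-k}   (c_k = 0 for k > q),
using gamma(-m) = gamma(m).
psi-weights needed (psi_j = theta_j + sum_i phi_i psi_{j-i}):
  psi_1 = theta_1 + phi_1 = -0.567 + (0.745) = 0.178
  psi_2 = theta_2 + phi_1 psi_1 = -0.143 + (0.745)(0.178) = -0.01039
Right-hand sides:
  c_0 = sigma^2 (1 + theta_1 psi_1 + theta_2 psi_2) = 2 * (1 + (-0.567)(0.178) + (-0.143)(-0.01039)) = 2 * 0.90056 = 1.80112
  c_1 = sigma^2 (theta_1 + theta_2 psi_1) = 2 * (-0.567 + (-0.143)(0.178)) = -1.184908
  c_2 = sigma^2 theta_2 = 2 * (-0.143) = -0.286
Equations for k = 0 and k = 1 (AR order 1):
  gamma(0) = phi_1 gamma(1) + c_0
  gamma(1) = phi_1 gamma(0) + c_1
Substituting the second into the first: gamma(0) (1 - phi_1^2) = c_0 + phi_1 c_1, so
  gamma(0) = (c_0 + phi_1 c_1) / (1 - phi_1^2) = (1.80112 + (0.745)(-1.184908)) / (1 - (0.745)^2) = 0.918363 / 0.444975 = 2.063853.
Therefore gamma(0) = 2.0639 (to 4 decimal places).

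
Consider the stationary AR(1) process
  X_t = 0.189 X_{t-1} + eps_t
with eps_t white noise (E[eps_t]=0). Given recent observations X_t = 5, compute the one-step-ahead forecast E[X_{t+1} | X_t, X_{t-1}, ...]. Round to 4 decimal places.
E[X_{t+1} \mid \mathcal F_t] = 0.9450

For an AR(p) model X_t = c + sum_i phi_i X_{t-i} + eps_t, the
one-step-ahead conditional mean is
  E[X_{t+1} | X_t, ...] = c + sum_i phi_i X_{t+1-i}.
Substitute known values:
  E[X_{t+1} | ...] = (0.189) * (5)
                   = 0.9450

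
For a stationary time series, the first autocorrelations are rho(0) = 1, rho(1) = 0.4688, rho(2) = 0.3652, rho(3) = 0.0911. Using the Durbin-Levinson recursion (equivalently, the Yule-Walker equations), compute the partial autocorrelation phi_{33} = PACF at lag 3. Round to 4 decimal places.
\phi_{33} = -0.1800

The PACF at lag k is phi_{kk}, the last component of the solution
to the Yule-Walker system G_k phi = r_k where
  (G_k)_{ij} = rho(|i - j|), (r_k)_i = rho(i), i,j = 1..k.
Equivalently, Durbin-Levinson gives phi_{kk} iteratively:
  phi_{11} = rho(1)
  phi_{kk} = [rho(k) - sum_{j=1..k-1} phi_{k-1,j} rho(k-j)]
            / [1 - sum_{j=1..k-1} phi_{k-1,j} rho(j)],
  phi_{k,j} = phi_{k-1,j} - phi_{kk} phi_{k-1,k-j},  j = 1..k-1.
Step k = 1:
  phi_11 = rho(1) = 0.4688.
Step k = 2:
  phi_22 = [rho(2) - phi_11 rho(1)] / [1 - phi_11 rho(1)] = [0.3652 - (0.4688)(0.4688)] / [1 - (0.4688)(0.4688)]
         = 0.14542656 / 0.78022656 = 0.18639.
  Update: phi_21 = phi_11 - phi_22 phi_11 = 0.4688 - (0.18639)(0.4688) = 0.38142.
Step k = 3:
  phi_33 = [rho(3) - phi_21 rho(2) - phi_22 rho(1)] / [1 - phi_21 rho(1) - phi_22 rho(2)]
    numerator   = 0.0911 - (0.38142)(0.3652) - (0.18639)(0.4688) = -0.1355744
    denominator = 1 - (0.38142)(0.4688) - (0.18639)(0.3652) = 0.75312048
  phi_33 = -0.1355744 / 0.75312048 = -0.18.
Therefore phi_{33} = -0.1800.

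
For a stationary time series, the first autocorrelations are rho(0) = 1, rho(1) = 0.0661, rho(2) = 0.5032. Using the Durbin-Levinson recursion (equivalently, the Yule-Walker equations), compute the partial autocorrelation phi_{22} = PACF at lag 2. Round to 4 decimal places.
\phi_{22} = 0.5010

The PACF at lag k is phi_{kk}, the last component of the solution
to the Yule-Walker system G_k phi = r_k where
  (G_k)_{ij} = rho(|i - j|), (r_k)_i = rho(i), i,j = 1..k.
Equivalently, Durbin-Levinson gives phi_{kk} iteratively:
  phi_{11} = rho(1)
  phi_{kk} = [rho(k) - sum_{j=1..k-1} phi_{k-1,j} rho(k-j)]
            / [1 - sum_{j=1..k-1} phi_{k-1,j} rho(j)],
  phi_{k,j} = phi_{k-1,j} - phi_{kk} phi_{k-1,k-j},  j = 1..k-1.
Step k = 1:
  phi_11 = rho(1) = 0.0661.
Step k = 2:
  phi_22 = [rho(2) - phi_11 rho(1)] / [1 - phi_11 rho(1)] = [0.5032 - (0.0661)(0.0661)] / [1 - (0.0661)(0.0661)]
         = 0.49883079 / 0.99563079 = 0.501.
Therefore phi_{22} = 0.5010.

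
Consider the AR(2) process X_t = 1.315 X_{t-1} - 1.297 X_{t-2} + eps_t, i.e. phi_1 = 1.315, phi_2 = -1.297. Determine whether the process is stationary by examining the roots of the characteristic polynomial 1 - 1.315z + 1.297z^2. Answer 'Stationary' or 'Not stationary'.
\text{Not stationary}

The AR(p) characteristic polynomial is P(z) = 1 - 1.315z + 1.297z^2.
Stationarity requires all roots to lie outside the unit circle, i.e. |z| > 1 for every root.
Set 1 + (-1.315) z + (1.297) z^2 = 0, i.e. a z^2 + b z + c = 0 with a = 1.297, b = -1.315, c = 1.
Discriminant D = b^2 - 4ac = (-1.315)^2 - 4*(1.297)*1 = 1.729225 - (5.188) = -3.458775.
D < 0, so the roots are the complex-conjugate pair z = (-b +/- i sqrt(-D)) / (2a) = 0.5069 +/- 0.717i.
For a conjugate pair |z|^2 = z * conj(z) = (product of roots) = c/a = 1/(1.297) = 0.77101, so |z| = sqrt(0.77101) = 0.8781 for both roots.
Moduli of all roots: 0.8781, 0.8781.
All moduli strictly greater than 1? No.
Verdict: Not stationary.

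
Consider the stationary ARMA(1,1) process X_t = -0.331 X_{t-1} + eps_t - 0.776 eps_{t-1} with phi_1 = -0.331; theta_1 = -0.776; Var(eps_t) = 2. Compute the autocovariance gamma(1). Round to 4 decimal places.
\gamma(1) = -3.1251

Multiply the model equation by X_{t-k} and take expectations. With theta_0 = psi_0 = 1 and psi_j the MA(infinity) weights, this gives
  gamma(k) - sum_i phi_i gamma(k-i) = c_k,
  c_k = sigma^2 * sum_{j=k..q} theta_j psi_{j-k}   (c_k = 0 for k > q),
using gamma(-m) = gamma(m).
psi-weights needed (psi_j = theta_j + sum_i phi_i psi_{j-i}):
  psi_1 = theta_1 + phi_1 = -0.776 + (-0.331) = -1.107
Right-hand sides:
  c_0 = sigma^2 (1 + theta_1 psi_1) = 2 * (1 + (-0.776)(-1.107)) = 2 * 1.859032 = 3.718064
  c_1 = sigma^2 theta_1 = 2 * (-0.776) = -1.552
  c_2 = 0
Equations for k = 0 and k = 1 (AR order 1):
  gamma(0) = phi_1 gamma(1) + c_0
  gamma(1) = phi_1 gamma(0) + c_1
Substituting the second into the first: gamma(0) (1 - phi_1^2) = c_0 + phi_1 c_1, so
  gamma(0) = (c_0 + phi_1 c_1) / (1 - phi_1^2) = (3.718064 + (-0.331)(-1.552)) / (1 - (-0.331)^2) = 4.231776 / 0.890439 = 4.75246.
  gamma(1) = phi_1 gamma(0) + c_1 = (-0.331)(4.75246) + (-1.552) = -3.125064.
Therefore gamma(1) = -3.1251 (to 4 decimal places).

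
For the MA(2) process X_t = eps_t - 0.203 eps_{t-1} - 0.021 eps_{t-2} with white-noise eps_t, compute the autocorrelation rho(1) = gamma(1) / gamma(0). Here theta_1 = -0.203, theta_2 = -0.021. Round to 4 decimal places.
\rho(1) = -0.1908

For an MA(q) process with theta_0 = 1, the autocovariance is
  gamma(k) = sigma^2 * sum_{i=0..q-k} theta_i * theta_{i+k},
and rho(k) = gamma(k) / gamma(0). Sigma^2 cancels.
  numerator   = (1)*(-0.203) + (-0.203)*(-0.021) = -0.198737.
  denominator = (1)^2 + (-0.203)^2 + (-0.021)^2 = 1.04165.
  rho(1) = -0.198737 / 1.04165 = -0.1908.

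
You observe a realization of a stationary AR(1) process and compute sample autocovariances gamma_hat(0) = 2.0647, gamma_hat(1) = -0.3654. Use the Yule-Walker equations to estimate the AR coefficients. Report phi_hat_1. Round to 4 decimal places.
\hat\phi_{1} = -0.1770

The Yule-Walker equations for an AR(p) process read, in matrix form,
  Gamma_p phi = r_p,   with   (Gamma_p)_{ij} = gamma(|i - j|),
                       (r_p)_i = gamma(i),   i,j = 1..p.
Substitute the sample gammas (Toeplitz matrix and right-hand side of size 1):
  Gamma_p = [[2.0647]]
  r_p     = [-0.3654]
With p = 1 this is the single equation gamma(0) phi_1 = gamma(1):
  phi_hat_1 = gamma(1) / gamma(0) = -0.3654 / 2.0647 = -0.1770.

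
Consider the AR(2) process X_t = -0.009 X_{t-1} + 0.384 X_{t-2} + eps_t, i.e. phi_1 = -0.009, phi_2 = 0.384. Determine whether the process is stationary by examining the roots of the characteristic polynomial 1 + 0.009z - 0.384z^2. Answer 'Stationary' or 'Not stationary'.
\text{Stationary}

The AR(p) characteristic polynomial is P(z) = 1 + 0.009z - 0.384z^2.
Stationarity requires all roots to lie outside the unit circle, i.e. |z| > 1 for every root.
Set 1 + (0.009) z + (-0.384) z^2 = 0, i.e. a z^2 + b z + c = 0 with a = -0.384, b = 0.009, c = 1.
Discriminant D = b^2 - 4ac = (0.009)^2 - 4*(-0.384)*1 = 0.000081 - (-1.536) = 1.536081.
D >= 0, so the roots are real: z = (-b +/- sqrt(D)) / (2a) = (-0.009 +/- 1.239387) / (-0.768).
  z_1 = (-0.009 + 1.239387) / (-0.768) = -1.6021,   |z_1| = 1.6021.
  z_2 = (-0.009 - 1.239387) / (-0.768) = 1.6255,   |z_2| = 1.6255.
Moduli of all roots: 1.6021, 1.6255.
All moduli strictly greater than 1? Yes.
Verdict: Stationary.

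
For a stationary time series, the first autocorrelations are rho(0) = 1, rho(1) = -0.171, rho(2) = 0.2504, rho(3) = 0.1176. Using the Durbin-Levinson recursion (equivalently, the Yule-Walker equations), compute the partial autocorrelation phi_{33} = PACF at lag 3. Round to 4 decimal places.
\phi_{33} = 0.2060

The PACF at lag k is phi_{kk}, the last component of the solution
to the Yule-Walker system G_k phi = r_k where
  (G_k)_{ij} = rho(|i - j|), (r_k)_i = rho(i), i,j = 1..k.
Equivalently, Durbin-Levinson gives phi_{kk} iteratively:
  phi_{11} = rho(1)
  phi_{kk} = [rho(k) - sum_{j=1..k-1} phi_{k-1,j} rho(k-j)]
            / [1 - sum_{j=1..k-1} phi_{k-1,j} rho(j)],
  phi_{k,j} = phi_{k-1,j} - phi_{kk} phi_{k-1,k-j},  j = 1..k-1.
Step k = 1:
  phi_11 = rho(1) = -0.171.
Step k = 2:
  phi_22 = [rho(2) - phi_11 rho(1)] / [1 - phi_11 rho(1)] = [0.2504 - (-0.171)(-0.171)] / [1 - (-0.171)(-0.171)]
         = 0.221159 / 0.970759 = 0.227821.
  Update: phi_21 = phi_11 - phi_22 phi_11 = -0.171 - (0.227821)(-0.171) = -0.132043.
Step k = 3:
  phi_33 = [rho(3) - phi_21 rho(2) - phi_22 rho(1)] / [1 - phi_21 rho(1) - phi_22 rho(2)]
    numerator   = 0.1176 - (-0.132043)(0.2504) - (0.227821)(-0.171) = 0.18962082
    denominator = 1 - (-0.132043)(-0.171) - (0.227821)(0.2504) = 0.9203744
  phi_33 = 0.18962082 / 0.9203744 = 0.206.
Therefore phi_{33} = 0.2060.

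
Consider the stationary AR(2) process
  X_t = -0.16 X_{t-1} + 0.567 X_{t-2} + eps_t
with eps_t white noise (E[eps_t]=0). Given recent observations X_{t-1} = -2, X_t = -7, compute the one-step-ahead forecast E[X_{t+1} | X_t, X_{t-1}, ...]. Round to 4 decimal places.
E[X_{t+1} \mid \mathcal F_t] = -0.0140

For an AR(p) model X_t = c + sum_i phi_i X_{t-i} + eps_t, the
one-step-ahead conditional mean is
  E[X_{t+1} | X_t, ...] = c + sum_i phi_i X_{t+1-i}.
Substitute known values:
  E[X_{t+1} | ...] = (-0.16) * (-7) + (0.567) * (-2)
                   = -0.0140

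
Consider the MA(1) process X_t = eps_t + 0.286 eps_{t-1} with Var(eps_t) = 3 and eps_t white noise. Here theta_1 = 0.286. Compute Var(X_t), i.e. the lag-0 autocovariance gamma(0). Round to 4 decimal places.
\gamma(0) = 3.2454

For an MA(q) process X_t = eps_t + sum_i theta_i eps_{t-i} with
Var(eps_t) = sigma^2, the variance is
  gamma(0) = sigma^2 * (1 + sum_i theta_i^2).
  sum_i theta_i^2 = (0.286)^2 = 0.081796.
  gamma(0) = 3 * (1 + 0.081796) = 3 * 1.081796 = 3.245388, which rounds to 3.2454.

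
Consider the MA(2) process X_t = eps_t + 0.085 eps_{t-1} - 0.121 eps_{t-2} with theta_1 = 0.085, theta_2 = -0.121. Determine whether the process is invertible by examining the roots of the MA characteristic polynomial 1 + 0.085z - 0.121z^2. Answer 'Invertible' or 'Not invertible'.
\text{Invertible}

The MA(q) characteristic polynomial is P(z) = 1 + 0.085z - 0.121z^2.
Invertibility requires all roots to lie outside the unit circle, i.e. |z| > 1 for every root.
Set 1 + (0.085) z + (-0.121) z^2 = 0, i.e. a z^2 + b z + c = 0 with a = -0.121, b = 0.085, c = 1.
Discriminant D = b^2 - 4ac = (0.085)^2 - 4*(-0.121)*1 = 0.007225 - (-0.484) = 0.491225.
D >= 0, so the roots are real: z = (-b +/- sqrt(D)) / (2a) = (-0.085 +/- 0.700874) / (-0.242).
  z_1 = (-0.085 + 0.700874) / (-0.242) = -2.5449,   |z_1| = 2.5449.
  z_2 = (-0.085 - 0.700874) / (-0.242) = 3.2474,   |z_2| = 3.2474.
Moduli of all roots: 2.5449, 3.2474.
All moduli strictly greater than 1? Yes.
Verdict: Invertible.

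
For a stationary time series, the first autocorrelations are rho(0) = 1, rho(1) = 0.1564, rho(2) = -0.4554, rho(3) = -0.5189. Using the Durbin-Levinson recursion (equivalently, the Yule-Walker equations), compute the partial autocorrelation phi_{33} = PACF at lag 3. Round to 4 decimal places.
\phi_{33} = -0.4540

The PACF at lag k is phi_{kk}, the last component of the solution
to the Yule-Walker system G_k phi = r_k where
  (G_k)_{ij} = rho(|i - j|), (r_k)_i = rho(i), i,j = 1..k.
Equivalently, Durbin-Levinson gives phi_{kk} iteratively:
  phi_{11} = rho(1)
  phi_{kk} = [rho(k) - sum_{j=1..k-1} phi_{k-1,j} rho(k-j)]
            / [1 - sum_{j=1..k-1} phi_{k-1,j} rho(j)],
  phi_{k,j} = phi_{k-1,j} - phi_{kk} phi_{k-1,k-j},  j = 1..k-1.
Step k = 1:
  phi_11 = rho(1) = 0.1564.
Step k = 2:
  phi_22 = [rho(2) - phi_11 rho(1)] / [1 - phi_11 rho(1)] = [-0.4554 - (0.1564)(0.1564)] / [1 - (0.1564)(0.1564)]
         = -0.47986096 / 0.97553904 = -0.491893.
  Update: phi_21 = phi_11 - phi_22 phi_11 = 0.1564 - (-0.491893)(0.1564) = 0.233332.
Step k = 3:
  phi_33 = [rho(3) - phi_21 rho(2) - phi_22 rho(1)] / [1 - phi_21 rho(1) - phi_22 rho(2)]
    numerator   = -0.5189 - (0.233332)(-0.4554) - (-0.491893)(0.1564) = -0.33570848
    denominator = 1 - (0.233332)(0.1564) - (-0.491893)(-0.4554) = 0.73949873
  phi_33 = -0.33570848 / 0.73949873 = -0.454.
Therefore phi_{33} = -0.4540.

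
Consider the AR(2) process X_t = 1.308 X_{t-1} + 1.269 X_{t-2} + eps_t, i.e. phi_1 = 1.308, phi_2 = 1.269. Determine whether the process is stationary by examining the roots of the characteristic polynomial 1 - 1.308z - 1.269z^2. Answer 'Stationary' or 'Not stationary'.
\text{Not stationary}

The AR(p) characteristic polynomial is P(z) = 1 - 1.308z - 1.269z^2.
Stationarity requires all roots to lie outside the unit circle, i.e. |z| > 1 for every root.
Set 1 + (-1.308) z + (-1.269) z^2 = 0, i.e. a z^2 + b z + c = 0 with a = -1.269, b = -1.308, c = 1.
Discriminant D = b^2 - 4ac = (-1.308)^2 - 4*(-1.269)*1 = 1.710864 - (-5.076) = 6.786864.
D >= 0, so the roots are real: z = (-b +/- sqrt(D)) / (2a) = (1.308 +/- 2.605161) / (-2.538).
  z_1 = (1.308 + 2.605161) / (-2.538) = -1.5418,   |z_1| = 1.5418.
  z_2 = (1.308 - 2.605161) / (-2.538) = 0.5111,   |z_2| = 0.5111.
Moduli of all roots: 1.5418, 0.5111.
All moduli strictly greater than 1? No.
Verdict: Not stationary.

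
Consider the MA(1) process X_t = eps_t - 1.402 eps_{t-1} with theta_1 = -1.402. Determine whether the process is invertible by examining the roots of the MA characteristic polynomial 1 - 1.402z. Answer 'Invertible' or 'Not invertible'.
\text{Not invertible}

The MA(q) characteristic polynomial is P(z) = 1 - 1.402z.
Invertibility requires all roots to lie outside the unit circle, i.e. |z| > 1 for every root.
This is linear in z: 1 + (-1.402) z = 0  =>  z = -1/(-1.402) = 0.713267,  |z| = 0.713267.
Moduli of all roots: 0.7133.
All moduli strictly greater than 1? No.
Verdict: Not invertible.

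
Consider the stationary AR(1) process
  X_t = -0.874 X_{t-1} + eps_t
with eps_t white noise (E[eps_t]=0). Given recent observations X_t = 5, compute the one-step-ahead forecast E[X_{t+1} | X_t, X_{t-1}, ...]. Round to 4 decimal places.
E[X_{t+1} \mid \mathcal F_t] = -4.3700

For an AR(p) model X_t = c + sum_i phi_i X_{t-i} + eps_t, the
one-step-ahead conditional mean is
  E[X_{t+1} | X_t, ...] = c + sum_i phi_i X_{t+1-i}.
Substitute known values:
  E[X_{t+1} | ...] = (-0.874) * (5)
                   = -4.3700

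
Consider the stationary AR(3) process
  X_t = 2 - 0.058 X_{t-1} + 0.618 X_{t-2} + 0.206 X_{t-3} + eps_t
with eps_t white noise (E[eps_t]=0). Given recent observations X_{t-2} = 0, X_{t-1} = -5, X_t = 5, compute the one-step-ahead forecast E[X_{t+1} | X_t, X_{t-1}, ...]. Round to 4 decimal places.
E[X_{t+1} \mid \mathcal F_t] = -1.3800

For an AR(p) model X_t = c + sum_i phi_i X_{t-i} + eps_t, the
one-step-ahead conditional mean is
  E[X_{t+1} | X_t, ...] = c + sum_i phi_i X_{t+1-i}.
Substitute known values:
  E[X_{t+1} | ...] = 2 + (-0.058) * (5) + (0.618) * (-5) + (0.206) * (0)
                   = -1.3800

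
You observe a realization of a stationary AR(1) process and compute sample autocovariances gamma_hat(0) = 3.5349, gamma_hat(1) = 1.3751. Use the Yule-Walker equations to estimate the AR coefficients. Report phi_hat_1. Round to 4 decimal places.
\hat\phi_{1} = 0.3890

The Yule-Walker equations for an AR(p) process read, in matrix form,
  Gamma_p phi = r_p,   with   (Gamma_p)_{ij} = gamma(|i - j|),
                       (r_p)_i = gamma(i),   i,j = 1..p.
Substitute the sample gammas (Toeplitz matrix and right-hand side of size 1):
  Gamma_p = [[3.5349]]
  r_p     = [1.3751]
With p = 1 this is the single equation gamma(0) phi_1 = gamma(1):
  phi_hat_1 = gamma(1) / gamma(0) = 1.3751 / 3.5349 = 0.3890.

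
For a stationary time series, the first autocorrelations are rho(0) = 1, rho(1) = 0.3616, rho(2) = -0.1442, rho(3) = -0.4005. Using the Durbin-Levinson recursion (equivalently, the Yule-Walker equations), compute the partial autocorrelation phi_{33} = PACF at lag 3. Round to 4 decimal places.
\phi_{33} = -0.2780

The PACF at lag k is phi_{kk}, the last component of the solution
to the Yule-Walker system G_k phi = r_k where
  (G_k)_{ij} = rho(|i - j|), (r_k)_i = rho(i), i,j = 1..k.
Equivalently, Durbin-Levinson gives phi_{kk} iteratively:
  phi_{11} = rho(1)
  phi_{kk} = [rho(k) - sum_{j=1..k-1} phi_{k-1,j} rho(k-j)]
            / [1 - sum_{j=1..k-1} phi_{k-1,j} rho(j)],
  phi_{k,j} = phi_{k-1,j} - phi_{kk} phi_{k-1,k-j},  j = 1..k-1.
Step k = 1:
  phi_11 = rho(1) = 0.3616.
Step k = 2:
  phi_22 = [rho(2) - phi_11 rho(1)] / [1 - phi_11 rho(1)] = [-0.1442 - (0.3616)(0.3616)] / [1 - (0.3616)(0.3616)]
         = -0.27495456 / 0.86924544 = -0.316314.
  Update: phi_21 = phi_11 - phi_22 phi_11 = 0.3616 - (-0.316314)(0.3616) = 0.475979.
Step k = 3:
  phi_33 = [rho(3) - phi_21 rho(2) - phi_22 rho(1)] / [1 - phi_21 rho(1) - phi_22 rho(2)]
    numerator   = -0.4005 - (0.475979)(-0.1442) - (-0.316314)(0.3616) = -0.21748464
    denominator = 1 - (0.475979)(0.3616) - (-0.316314)(-0.1442) = 0.78227344
  phi_33 = -0.21748464 / 0.78227344 = -0.278.
Therefore phi_{33} = -0.2780.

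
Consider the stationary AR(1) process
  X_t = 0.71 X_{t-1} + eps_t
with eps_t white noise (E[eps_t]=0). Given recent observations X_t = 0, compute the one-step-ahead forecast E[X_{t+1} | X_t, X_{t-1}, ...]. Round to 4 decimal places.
E[X_{t+1} \mid \mathcal F_t] = 0.0000

For an AR(p) model X_t = c + sum_i phi_i X_{t-i} + eps_t, the
one-step-ahead conditional mean is
  E[X_{t+1} | X_t, ...] = c + sum_i phi_i X_{t+1-i}.
Substitute known values:
  E[X_{t+1} | ...] = (0.71) * (0)
                   = 0.0000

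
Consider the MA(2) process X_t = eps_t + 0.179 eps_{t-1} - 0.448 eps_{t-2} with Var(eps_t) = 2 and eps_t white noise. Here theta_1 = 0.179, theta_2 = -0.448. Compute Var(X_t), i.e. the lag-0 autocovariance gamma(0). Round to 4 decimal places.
\gamma(0) = 2.4655

For an MA(q) process X_t = eps_t + sum_i theta_i eps_{t-i} with
Var(eps_t) = sigma^2, the variance is
  gamma(0) = sigma^2 * (1 + sum_i theta_i^2).
  sum_i theta_i^2 = (0.179)^2 + (-0.448)^2 = 0.032041 + 0.200704 = 0.232745.
  gamma(0) = 2 * (1 + 0.232745) = 2 * 1.232745 = 2.46549, which rounds to 2.4655.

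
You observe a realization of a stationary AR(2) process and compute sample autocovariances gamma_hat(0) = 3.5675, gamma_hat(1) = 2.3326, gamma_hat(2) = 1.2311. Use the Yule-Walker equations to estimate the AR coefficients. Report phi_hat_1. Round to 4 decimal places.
\hat\phi_{1} = 0.7480

The Yule-Walker equations for an AR(p) process read, in matrix form,
  Gamma_p phi = r_p,   with   (Gamma_p)_{ij} = gamma(|i - j|),
                       (r_p)_i = gamma(i),   i,j = 1..p.
Substitute the sample gammas (Toeplitz matrix and right-hand side of size 2):
  Gamma_p = [[3.5675, 2.3326], [2.3326, 3.5675]]
  r_p     = [2.3326, 1.2311]
Written out:
  3.5675 phi_1 + 2.3326 phi_2 = 2.3326
  2.3326 phi_1 + 3.5675 phi_2 = 1.2311
Solve by Cramer's rule:
  det = gamma(0)^2 - gamma(1)^2 = (3.5675)^2 - (2.3326)^2 = 12.72705625 - 5.44102276 = 7.28603349
  phi_hat_1 = [gamma(1) gamma(0) - gamma(1) gamma(2)] / det = [(2.3326)(3.5675) - (2.3326)(1.2311)] / 7.28603349 = 5.44988664 / 7.28603349 = 0.748
  phi_hat_2 = [gamma(0) gamma(2) - gamma(1)^2] / det = [(3.5675)(1.2311) - (2.3326)^2] / 7.28603349 = -1.04907351 / 7.28603349 = -0.144
So phi_hat = [0.7480, -0.1440].
Therefore phi_hat_1 = 0.7480.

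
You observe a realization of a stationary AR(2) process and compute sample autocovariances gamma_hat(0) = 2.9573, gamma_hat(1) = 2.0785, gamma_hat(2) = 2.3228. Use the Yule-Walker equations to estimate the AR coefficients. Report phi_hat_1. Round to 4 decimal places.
\hat\phi_{1} = 0.2980

The Yule-Walker equations for an AR(p) process read, in matrix form,
  Gamma_p phi = r_p,   with   (Gamma_p)_{ij} = gamma(|i - j|),
                       (r_p)_i = gamma(i),   i,j = 1..p.
Substitute the sample gammas (Toeplitz matrix and right-hand side of size 2):
  Gamma_p = [[2.9573, 2.0785], [2.0785, 2.9573]]
  r_p     = [2.0785, 2.3228]
Written out:
  2.9573 phi_1 + 2.0785 phi_2 = 2.0785
  2.0785 phi_1 + 2.9573 phi_2 = 2.3228
Solve by Cramer's rule:
  det = gamma(0)^2 - gamma(1)^2 = (2.9573)^2 - (2.0785)^2 = 8.74562329 - 4.32016225 = 4.42546104
  phi_hat_1 = [gamma(1) gamma(0) - gamma(1) gamma(2)] / det = [(2.0785)(2.9573) - (2.0785)(2.3228)] / 4.42546104 = 1.31880825 / 4.42546104 = 0.298
  phi_hat_2 = [gamma(0) gamma(2) - gamma(1)^2] / det = [(2.9573)(2.3228) - (2.0785)^2] / 4.42546104 = 2.54905419 / 4.42546104 = 0.576
So phi_hat = [0.2980, 0.5760].
Therefore phi_hat_1 = 0.2980.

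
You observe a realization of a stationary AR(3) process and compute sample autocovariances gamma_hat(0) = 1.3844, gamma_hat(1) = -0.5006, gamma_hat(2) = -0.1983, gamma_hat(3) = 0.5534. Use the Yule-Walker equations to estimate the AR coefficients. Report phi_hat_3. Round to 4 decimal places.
\hat\phi_{3} = 0.2780

The Yule-Walker equations for an AR(p) process read, in matrix form,
  Gamma_p phi = r_p,   with   (Gamma_p)_{ij} = gamma(|i - j|),
                       (r_p)_i = gamma(i),   i,j = 1..p.
Substitute the sample gammas (Toeplitz matrix and right-hand side of size 3):
  Gamma_p = [[1.3844, -0.5006, -0.1983], [-0.5006, 1.3844, -0.5006], [-0.1983, -0.5006, 1.3844]]
  r_p     = [-0.5006, -0.1983, 0.5534]
Written out (R1..R3):
  (R1) 1.3844 phi_1 - 0.5006 phi_2 - 0.1983 phi_3 = -0.5006
  (R2) -0.5006 phi_1 + 1.3844 phi_2 - 0.5006 phi_3 = -0.1983
  (R3) -0.1983 phi_1 - 0.5006 phi_2 + 1.3844 phi_3 = 0.5534
Gaussian elimination:
  R2 <- R2 - (-0.5006/1.3844) R1 = R2 - (-0.361601) R1:  1.203383 phi_2 - 0.572305 phi_3 = -0.379317
  R3 <- R3 - (-0.1983/1.3844) R1 = R3 - (-0.143239) R1:  -0.572305 phi_2 + 1.355996 phi_3 = 0.481695
  R3 <- R3 - (-0.572305/1.203383) R2 = R3 - (-0.475581) R2:  1.083818 phi_3 = 0.301299
Back-substitution:
  phi_hat_3 = 0.301299 / 1.083818 = 0.277997
  phi_hat_2 = (-0.379317 - (-0.572305)(0.277997)) / 1.203383 = -0.182999
  phi_hat_1 = (-0.5006 - (-0.5006)(-0.182999) - (-0.1983)(0.277997)) / 1.3844 = -0.387953
So phi_hat = [-0.3880, -0.1830, 0.2780].
Therefore phi_hat_3 = 0.2780.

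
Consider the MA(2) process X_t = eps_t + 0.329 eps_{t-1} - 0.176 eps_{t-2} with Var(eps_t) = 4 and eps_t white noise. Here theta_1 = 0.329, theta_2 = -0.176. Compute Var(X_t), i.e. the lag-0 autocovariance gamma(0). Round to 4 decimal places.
\gamma(0) = 4.5569

For an MA(q) process X_t = eps_t + sum_i theta_i eps_{t-i} with
Var(eps_t) = sigma^2, the variance is
  gamma(0) = sigma^2 * (1 + sum_i theta_i^2).
  sum_i theta_i^2 = (0.329)^2 + (-0.176)^2 = 0.108241 + 0.030976 = 0.139217.
  gamma(0) = 4 * (1 + 0.139217) = 4 * 1.139217 = 4.556868, which rounds to 4.5569.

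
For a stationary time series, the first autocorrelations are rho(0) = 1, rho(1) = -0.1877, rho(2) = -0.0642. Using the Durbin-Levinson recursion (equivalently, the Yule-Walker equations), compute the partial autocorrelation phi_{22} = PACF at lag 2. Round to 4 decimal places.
\phi_{22} = -0.1031

The PACF at lag k is phi_{kk}, the last component of the solution
to the Yule-Walker system G_k phi = r_k where
  (G_k)_{ij} = rho(|i - j|), (r_k)_i = rho(i), i,j = 1..k.
Equivalently, Durbin-Levinson gives phi_{kk} iteratively:
  phi_{11} = rho(1)
  phi_{kk} = [rho(k) - sum_{j=1..k-1} phi_{k-1,j} rho(k-j)]
            / [1 - sum_{j=1..k-1} phi_{k-1,j} rho(j)],
  phi_{k,j} = phi_{k-1,j} - phi_{kk} phi_{k-1,k-j},  j = 1..k-1.
Step k = 1:
  phi_11 = rho(1) = -0.1877.
Step k = 2:
  phi_22 = [rho(2) - phi_11 rho(1)] / [1 - phi_11 rho(1)] = [-0.0642 - (-0.1877)(-0.1877)] / [1 - (-0.1877)(-0.1877)]
         = -0.09943129 / 0.96476871 = -0.1031.
Therefore phi_{22} = -0.1031.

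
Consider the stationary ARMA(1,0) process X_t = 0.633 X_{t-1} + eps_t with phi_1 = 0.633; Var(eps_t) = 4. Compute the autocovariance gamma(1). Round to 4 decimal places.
\gamma(1) = 4.2249

Multiply the model equation by X_{t-k} and take expectations. With theta_0 = psi_0 = 1 and psi_j the MA(infinity) weights, this gives
  gamma(k) - sum_i phi_i gamma(k-i) = c_k,
  c_k = sigma^2 * sum_{j=k..q} theta_j psi_{j-k}   (c_k = 0 for k > q),
using gamma(-m) = gamma(m).
Pure AR (q = 0): c_0 = sigma^2 = 4, c_k = 0 for k >= 1.
Equations for k = 0 and k = 1 (AR order 1):
  gamma(0) = phi_1 gamma(1) + c_0
  gamma(1) = phi_1 gamma(0) + c_1
Substituting the second into the first: gamma(0) (1 - phi_1^2) = c_0 + phi_1 c_1, so
  gamma(0) = c_0 / (1 - phi_1^2) = 4 / (1 - (0.633)^2) = 4 / 0.599311 = 6.674331.
  gamma(1) = phi_1 gamma(0) = (0.633)(6.674331) = 4.224852.
Therefore gamma(1) = 4.2249 (to 4 decimal places).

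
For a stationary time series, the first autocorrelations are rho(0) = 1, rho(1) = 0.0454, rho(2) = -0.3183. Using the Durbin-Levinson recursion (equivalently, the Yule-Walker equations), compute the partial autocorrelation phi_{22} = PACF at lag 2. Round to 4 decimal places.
\phi_{22} = -0.3210

The PACF at lag k is phi_{kk}, the last component of the solution
to the Yule-Walker system G_k phi = r_k where
  (G_k)_{ij} = rho(|i - j|), (r_k)_i = rho(i), i,j = 1..k.
Equivalently, Durbin-Levinson gives phi_{kk} iteratively:
  phi_{11} = rho(1)
  phi_{kk} = [rho(k) - sum_{j=1..k-1} phi_{k-1,j} rho(k-j)]
            / [1 - sum_{j=1..k-1} phi_{k-1,j} rho(j)],
  phi_{k,j} = phi_{k-1,j} - phi_{kk} phi_{k-1,k-j},  j = 1..k-1.
Step k = 1:
  phi_11 = rho(1) = 0.0454.
Step k = 2:
  phi_22 = [rho(2) - phi_11 rho(1)] / [1 - phi_11 rho(1)] = [-0.3183 - (0.0454)(0.0454)] / [1 - (0.0454)(0.0454)]
         = -0.32036116 / 0.99793884 = -0.321.
Therefore phi_{22} = -0.3210.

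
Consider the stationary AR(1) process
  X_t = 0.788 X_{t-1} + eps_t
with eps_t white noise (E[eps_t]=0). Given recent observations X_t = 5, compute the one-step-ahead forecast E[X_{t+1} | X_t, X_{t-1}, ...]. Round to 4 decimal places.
E[X_{t+1} \mid \mathcal F_t] = 3.9400

For an AR(p) model X_t = c + sum_i phi_i X_{t-i} + eps_t, the
one-step-ahead conditional mean is
  E[X_{t+1} | X_t, ...] = c + sum_i phi_i X_{t+1-i}.
Substitute known values:
  E[X_{t+1} | ...] = (0.788) * (5)
                   = 3.9400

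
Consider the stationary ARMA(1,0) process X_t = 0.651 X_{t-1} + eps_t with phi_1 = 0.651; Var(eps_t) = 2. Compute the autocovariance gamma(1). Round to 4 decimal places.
\gamma(1) = 2.2596

Multiply the model equation by X_{t-k} and take expectations. With theta_0 = psi_0 = 1 and psi_j the MA(infinity) weights, this gives
  gamma(k) - sum_i phi_i gamma(k-i) = c_k,
  c_k = sigma^2 * sum_{j=k..q} theta_j psi_{j-k}   (c_k = 0 for k > q),
using gamma(-m) = gamma(m).
Pure AR (q = 0): c_0 = sigma^2 = 2, c_k = 0 for k >= 1.
Equations for k = 0 and k = 1 (AR order 1):
  gamma(0) = phi_1 gamma(1) + c_0
  gamma(1) = phi_1 gamma(0) + c_1
Substituting the second into the first: gamma(0) (1 - phi_1^2) = c_0 + phi_1 c_1, so
  gamma(0) = c_0 / (1 - phi_1^2) = 2 / (1 - (0.651)^2) = 2 / 0.576199 = 3.471023.
  gamma(1) = phi_1 gamma(0) = (0.651)(3.471023) = 2.259636.
Therefore gamma(1) = 2.2596 (to 4 decimal places).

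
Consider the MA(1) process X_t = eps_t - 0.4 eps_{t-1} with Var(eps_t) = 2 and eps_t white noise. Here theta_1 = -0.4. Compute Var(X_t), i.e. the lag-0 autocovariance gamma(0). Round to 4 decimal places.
\gamma(0) = 2.3200

For an MA(q) process X_t = eps_t + sum_i theta_i eps_{t-i} with
Var(eps_t) = sigma^2, the variance is
  gamma(0) = sigma^2 * (1 + sum_i theta_i^2).
  sum_i theta_i^2 = (-0.4)^2 = 0.16.
  gamma(0) = 2 * (1 + 0.16) = 2 * 1.16 = 2.32, which rounds to 2.3200.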